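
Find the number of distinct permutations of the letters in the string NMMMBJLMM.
9! / (1! × 1! × 5! × 1! × 1!) = 3024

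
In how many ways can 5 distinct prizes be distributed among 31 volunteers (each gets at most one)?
P(31,5) = 31!/(31-5)! = 20389320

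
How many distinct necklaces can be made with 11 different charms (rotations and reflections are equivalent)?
(11-1)!/2 = 3628800/2 = 1814400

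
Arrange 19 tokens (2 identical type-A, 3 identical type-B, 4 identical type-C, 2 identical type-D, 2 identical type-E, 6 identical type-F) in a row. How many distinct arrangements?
19! / (2! × 3! × 4! × 2! × 2! × 6!) = 146659312800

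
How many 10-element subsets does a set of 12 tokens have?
C(12,10) = 12!/(10!×2!) = 66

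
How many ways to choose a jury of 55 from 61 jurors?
C(61,55) = 61!/(55!×6!) = 55525372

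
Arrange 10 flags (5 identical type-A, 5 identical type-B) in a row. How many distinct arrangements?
10! / (5! × 5!) = 252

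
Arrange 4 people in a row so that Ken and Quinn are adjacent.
Treat as block: (4-1)! × 2! = 6 × 2 = 12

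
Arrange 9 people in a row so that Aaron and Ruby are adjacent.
Treat as block: (9-1)! × 2! = 40320 × 2 = 80640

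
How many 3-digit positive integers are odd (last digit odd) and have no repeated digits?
Last∈{1,3,5,7,9}. Last=0: 0. Last nonzero: 5×8×P(8,1) = 320. Total = 320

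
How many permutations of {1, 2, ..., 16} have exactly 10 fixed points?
Choose the 10 fixed points C(16,10) = 8008, derange the rest: !6 = Σ_{j=0}^{6} (-1)^j·6!/j! = 720 - 720 + 360 - 120 + 30 - 6 + 1 = 265. Product = 8008 × 265 = 2122120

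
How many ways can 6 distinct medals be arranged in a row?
6! = 720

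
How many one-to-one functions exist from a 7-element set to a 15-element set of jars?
P(15,7) = 15!/(15-7)! = 32432400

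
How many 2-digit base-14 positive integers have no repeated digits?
First digit: 13 choices (nonzero). Then descending: 13 × 13 = 169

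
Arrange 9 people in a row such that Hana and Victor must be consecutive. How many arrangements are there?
Treat the 2 as one block: (9-2+1)! × 2! = 40320 × 2 = 80640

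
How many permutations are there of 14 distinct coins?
14! = 87178291200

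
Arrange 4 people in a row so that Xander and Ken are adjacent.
Treat as block: (4-1)! × 2! = 6 × 2 = 12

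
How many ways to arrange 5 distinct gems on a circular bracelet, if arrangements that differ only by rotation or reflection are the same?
(5-1)!/2 = 24/2 = 12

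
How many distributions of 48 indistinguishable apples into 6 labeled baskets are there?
C(48+6-1, 6-1) = C(53, 5) = 2869685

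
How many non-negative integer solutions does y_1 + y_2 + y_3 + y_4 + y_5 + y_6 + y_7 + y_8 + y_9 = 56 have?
C(56+9-1, 9-1) = C(64, 8) = 4426165368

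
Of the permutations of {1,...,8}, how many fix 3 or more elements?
Exactly j fixed points: C(8,j)·!(8-j); sum over j ≥ 3 (derangement numbers via !m = (m-1)·(!(m-1) + !(m-2)): !0..!5 = 1, 0, 1, 2, 9, 44). Σ_{j=3}^{8} C(8,j)·!(8-j) = C(8,3)·!5 + C(8,4)·!4 + C(8,5)·!3 + C(8,6)·!2 + C(8,7)·!1 + C(8,8)·!0 = 56·44 + 70·9 + 56·2 + 28·1 + 8·0 + 1·1 = 3235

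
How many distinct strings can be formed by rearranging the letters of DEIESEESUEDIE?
13! / (1! × 2! × 2! × 6! × 2!) = 1081080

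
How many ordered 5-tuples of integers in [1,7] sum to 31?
Coefficient of x^31 in (x + x² + ... + x^7)^5. By inclusion-exclusion on dice exceeding 7: Σ_j (-1)^j C(5,j)·C(31-1-7j, 4) = C(5,0)·C(30,4) - C(5,1)·C(23,4) + C(5,2)·C(16,4) - C(5,3)·C(9,4) = 1·27405 - 5·8855 + 10·1820 - 10·126 = 70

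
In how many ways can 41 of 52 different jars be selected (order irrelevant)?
C(52,41) = 52!/(41!×11!) = 60403728840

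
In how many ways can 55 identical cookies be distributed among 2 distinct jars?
C(55+2-1, 2-1) = C(56, 1) = 56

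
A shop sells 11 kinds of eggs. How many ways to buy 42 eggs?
C(42+11-1, 11-1) = C(52, 10) = 15820024220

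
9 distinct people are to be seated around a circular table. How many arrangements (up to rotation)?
Circular: fix one position, arrange the rest. (9-1)! = 40320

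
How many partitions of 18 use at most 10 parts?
By conjugation, equals partitions of 18 into parts ≤ 10. Let r_j(i) = number of partitions of i into parts ≤ j, for i = 0..18. r_1(i) = 1 for all i; r_j(i) = r_{j-1}(i) + r_j(i-j). Rows j = 2..10: ≤2: 1 1 2 2 3 3 4 4 5 5 6 6 7 7 8 8 9 9 10; ≤3: 1 1 2 3 4 5 7 8 10 12 14 16 19 21 24 27 30 33 37; ≤4: 1 1 2 3 5 6 9 11 15 18 23 27 34 39 47 54 64 72 84; ≤5: 1 1 2 3 5 7 10 13 18 23 30 37 47 57 70 84 101 119 141; ≤6: 1 1 2 3 5 7 11 14 20 26 35 44 58 71 90 110 136 163 199; ≤7: 1 1 2 3 5 7 11 15 21 28 38 49 65 82 105 131 164 201 248; ≤8: 1 1 2 3 5 7 11 15 22 29 40 52 70 89 116 146 186 230 288; ≤9: 1 1 2 3 5 7 11 15 22 30 41 54 73 94 123 157 201 252 318; ≤10: 1 1 2 3 5 7 11 15 22 30 42 55 75 97 128 164 212 267 340. r_10(18) = 340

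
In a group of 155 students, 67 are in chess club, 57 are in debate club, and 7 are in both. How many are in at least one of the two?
|A∪B| = |A| + |B| - |A∩B| = 67 + 57 - 7 = 117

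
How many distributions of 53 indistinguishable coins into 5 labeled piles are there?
C(53+5-1, 5-1) = C(57, 4) = 395010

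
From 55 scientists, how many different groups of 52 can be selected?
C(55,52) = 55!/(52!×3!) = 26235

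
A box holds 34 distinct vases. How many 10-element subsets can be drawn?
C(34,10) = 34!/(10!×24!) = 131128140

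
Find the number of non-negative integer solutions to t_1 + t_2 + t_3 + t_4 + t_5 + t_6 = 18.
C(18+6-1, 6-1) = C(23, 5) = 33649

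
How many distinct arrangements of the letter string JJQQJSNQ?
8! / (1! × 3! × 3! × 1!) = 1120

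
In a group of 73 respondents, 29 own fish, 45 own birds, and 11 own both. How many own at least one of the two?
|A∪B| = |A| + |B| - |A∩B| = 29 + 45 - 11 = 63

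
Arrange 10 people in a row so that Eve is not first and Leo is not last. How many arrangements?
By inclusion-exclusion: 10! - 2×(10-1)! + (10-2)! = 3628800 - 725760 + 40320 = 2943360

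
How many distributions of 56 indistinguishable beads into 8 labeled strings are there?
C(56+8-1, 8-1) = C(63, 7) = 553270671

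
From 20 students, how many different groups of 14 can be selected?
C(20,14) = 20!/(14!×6!) = 38760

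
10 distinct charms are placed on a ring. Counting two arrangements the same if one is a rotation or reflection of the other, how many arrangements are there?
(10-1)!/2 = 362880/2 = 181440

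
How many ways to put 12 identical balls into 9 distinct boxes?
C(12+9-1, 9-1) = C(20, 8) = 125970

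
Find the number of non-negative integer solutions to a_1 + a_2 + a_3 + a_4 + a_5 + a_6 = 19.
C(19+6-1, 6-1) = C(24, 5) = 42504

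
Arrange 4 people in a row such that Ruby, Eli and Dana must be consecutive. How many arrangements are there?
Treat the 3 as one block: (4-3+1)! × 3! = 2 × 6 = 12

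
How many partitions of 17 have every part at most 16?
Let r_j(i) = number of partitions of i into parts ≤ j, for i = 0..17. r_1(i) = 1 for all i; r_j(i) = r_{j-1}(i) + r_j(i-j). Rows j = 2..16: ≤2: 1 1 2 2 3 3 4 4 5 5 6 6 7 7 8 8 9 9; ≤3: 1 1 2 3 4 5 7 8 10 12 14 16 19 21 24 27 30 33; ≤4: 1 1 2 3 5 6 9 11 15 18 23 27 34 39 47 54 64 72; ≤5: 1 1 2 3 5 7 10 13 18 23 30 37 47 57 70 84 101 119; ≤6: 1 1 2 3 5 7 11 14 20 26 35 44 58 71 90 110 136 163; ≤7: 1 1 2 3 5 7 11 15 21 28 38 49 65 82 105 131 164 201; ≤8: 1 1 2 3 5 7 11 15 22 29 40 52 70 89 116 146 186 230; ≤9: 1 1 2 3 5 7 11 15 22 30 41 54 73 94 123 157 201 252; ≤10: 1 1 2 3 5 7 11 15 22 30 42 55 75 97 128 164 212 267; ≤11: 1 1 2 3 5 7 11 15 22 30 42 56 76 99 131 169 219 278; ≤12: 1 1 2 3 5 7 11 15 22 30 42 56 77 100 133 172 224 285; ≤13: 1 1 2 3 5 7 11 15 22 30 42 56 77 101 134 174 227 290; ≤14: 1 1 2 3 5 7 11 15 22 30 42 56 77 101 135 175 229 293; ≤15: 1 1 2 3 5 7 11 15 22 30 42 56 77 101 135 176 230 295; ≤16: 1 1 2 3 5 7 11 15 22 30 42 56 77 101 135 176 231 296. r_16(17) = 296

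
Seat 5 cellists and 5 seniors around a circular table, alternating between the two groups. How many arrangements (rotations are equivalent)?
Fix one of the cellists: (5-1)! ways for the remaining cellists, × 5! ways for the seniors = 24 × 120 = 2880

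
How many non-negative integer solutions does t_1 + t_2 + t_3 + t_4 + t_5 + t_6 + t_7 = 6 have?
C(6+7-1, 7-1) = C(12, 6) = 924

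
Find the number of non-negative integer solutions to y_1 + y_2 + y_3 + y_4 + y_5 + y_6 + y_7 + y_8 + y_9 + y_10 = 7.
C(7+10-1, 10-1) = C(16, 9) = 11440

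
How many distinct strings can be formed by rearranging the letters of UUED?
4! / (1! × 2! × 1!) = 12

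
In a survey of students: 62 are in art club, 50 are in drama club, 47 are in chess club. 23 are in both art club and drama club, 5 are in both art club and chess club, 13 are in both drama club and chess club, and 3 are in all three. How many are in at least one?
|A∪B∪C| = 62+50+47-23-5-13+3 = 121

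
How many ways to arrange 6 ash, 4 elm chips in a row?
10! / (6! × 4!) = 210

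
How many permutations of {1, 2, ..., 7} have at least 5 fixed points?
Exactly j fixed points: C(7,j)·!(7-j); sum over j ≥ 5 (derangement numbers via !m = (m-1)·(!(m-1) + !(m-2)): !0..!2 = 1, 0, 1). Σ_{j=5}^{7} C(7,j)·!(7-j) = C(7,5)·!2 + C(7,6)·!1 + C(7,7)·!0 = 21·1 + 7·0 + 1·1 = 22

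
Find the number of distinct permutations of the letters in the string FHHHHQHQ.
8! / (2! × 1! × 5!) = 168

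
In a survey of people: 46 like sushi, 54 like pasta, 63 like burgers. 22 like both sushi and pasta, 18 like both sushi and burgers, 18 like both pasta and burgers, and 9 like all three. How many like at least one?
|A∪B∪C| = 46+54+63-22-18-18+9 = 114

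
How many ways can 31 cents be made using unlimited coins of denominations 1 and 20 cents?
Coefficient of x^31 in 1/(1-x^1) · 1/(1-x^20). Use j coins of 20 for j = 0..⌊31/20⌋ = 1, the rest in 1s: 1 + 1 = 2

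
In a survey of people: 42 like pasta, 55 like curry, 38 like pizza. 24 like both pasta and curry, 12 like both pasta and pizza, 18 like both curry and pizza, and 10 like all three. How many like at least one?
|A∪B∪C| = 42+55+38-24-12-18+10 = 91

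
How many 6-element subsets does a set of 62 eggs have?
C(62,6) = 62!/(6!×56!) = 61474519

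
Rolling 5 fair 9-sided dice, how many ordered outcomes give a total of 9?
Coefficient of x^9 in (x + x² + ... + x^9)^5. By inclusion-exclusion on dice exceeding 9: Σ_j (-1)^j C(5,j)·C(9-1-9j, 4) = C(5,0)·C(8,4) = 1·70 = 70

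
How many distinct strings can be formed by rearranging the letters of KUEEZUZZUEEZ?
12! / (4! × 1! × 3! × 4!) = 138600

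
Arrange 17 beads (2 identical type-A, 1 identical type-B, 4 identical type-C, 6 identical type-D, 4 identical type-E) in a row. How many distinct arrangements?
17! / (2! × 1! × 4! × 6! × 4!) = 428828400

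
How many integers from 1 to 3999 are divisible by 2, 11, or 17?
⌊3999/2⌋+⌊3999/11⌋+⌊3999/17⌋ - ⌊3999/22⌋-⌊3999/34⌋-⌊3999/187⌋ + ⌊3999/374⌋ = 1999+363+235 - 181-117-21 + 10 = 2288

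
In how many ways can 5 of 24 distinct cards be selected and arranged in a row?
P(24,5) = 24!/(24-5)! = 5100480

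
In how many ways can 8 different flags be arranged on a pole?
8! = 40320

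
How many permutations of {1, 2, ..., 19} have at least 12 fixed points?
Exactly j fixed points: C(19,j)·!(19-j); sum over j ≥ 12 (derangement numbers via !m = (m-1)·(!(m-1) + !(m-2)): !0..!7 = 1, 0, 1, 2, 9, 44, 265, 1854). Σ_{j=12}^{19} C(19,j)·!(19-j) = C(19,12)·!7 + C(19,13)·!6 + C(19,14)·!5 + C(19,15)·!4 + C(19,16)·!3 + C(19,17)·!2 + C(19,18)·!1 + C(19,19)·!0 = 50388·1854 + 27132·265 + 11628·44 + 3876·9 + 969·2 + 171·1 + 19·0 + 1·1 = 101157958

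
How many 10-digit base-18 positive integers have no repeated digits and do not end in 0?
Last digit: 17 nonzero choices. First digit: 16 (nonzero, ≠last). Middle 8: P(16,8) = 518918400. Total = 141145804800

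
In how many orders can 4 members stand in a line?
4! = 24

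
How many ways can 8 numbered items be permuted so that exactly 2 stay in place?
Choose the 2 fixed points C(8,2) = 28, derange the rest: !6 = Σ_{j=0}^{6} (-1)^j·6!/j! = 720 - 720 + 360 - 120 + 30 - 6 + 1 = 265. Product = 28 × 265 = 7420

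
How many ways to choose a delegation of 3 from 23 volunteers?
C(23,3) = 23!/(3!×20!) = 1771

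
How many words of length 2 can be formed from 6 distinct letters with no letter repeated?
P(6,2) = 6!/(6-2)! = 30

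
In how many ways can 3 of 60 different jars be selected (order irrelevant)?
C(60,3) = 60!/(3!×57!) = 34220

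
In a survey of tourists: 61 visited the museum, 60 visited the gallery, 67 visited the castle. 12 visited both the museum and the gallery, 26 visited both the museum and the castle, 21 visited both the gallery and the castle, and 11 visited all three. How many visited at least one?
|A∪B∪C| = 61+60+67-12-26-21+11 = 140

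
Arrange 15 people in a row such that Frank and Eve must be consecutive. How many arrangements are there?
Treat the 2 as one block: (15-2+1)! × 2! = 87178291200 × 2 = 174356582400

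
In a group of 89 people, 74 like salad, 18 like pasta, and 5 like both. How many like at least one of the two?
|A∪B| = |A| + |B| - |A∩B| = 74 + 18 - 5 = 87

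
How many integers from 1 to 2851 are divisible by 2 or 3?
⌊2851/2⌋ + ⌊2851/3⌋ - ⌊2851/6⌋ = 1425 + 950 - 475 = 1900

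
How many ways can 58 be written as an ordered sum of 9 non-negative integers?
C(58+9-1, 9-1) = C(66, 8) = 5743572120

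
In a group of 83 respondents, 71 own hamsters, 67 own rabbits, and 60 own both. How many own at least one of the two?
|A∪B| = |A| + |B| - |A∩B| = 71 + 67 - 60 = 78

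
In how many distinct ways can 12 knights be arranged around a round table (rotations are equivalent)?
Circular: fix one position, arrange the rest. (12-1)! = 39916800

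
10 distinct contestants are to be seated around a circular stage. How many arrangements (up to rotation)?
Circular: fix one position, arrange the rest. (10-1)! = 362880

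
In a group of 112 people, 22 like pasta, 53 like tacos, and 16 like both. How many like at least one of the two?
|A∪B| = |A| + |B| - |A∩B| = 22 + 53 - 16 = 59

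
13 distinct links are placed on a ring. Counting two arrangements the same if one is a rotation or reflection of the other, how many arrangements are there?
(13-1)!/2 = 479001600/2 = 239500800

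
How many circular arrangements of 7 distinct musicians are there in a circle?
Circular: fix one position, arrange the rest. (7-1)! = 720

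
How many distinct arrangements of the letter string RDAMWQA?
7! / (1! × 1! × 2! × 1! × 1! × 1!) = 2520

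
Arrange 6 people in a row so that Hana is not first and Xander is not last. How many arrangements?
By inclusion-exclusion: 6! - 2×(6-1)! + (6-2)! = 720 - 240 + 24 = 504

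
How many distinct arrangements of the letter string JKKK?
4! / (3! × 1!) = 4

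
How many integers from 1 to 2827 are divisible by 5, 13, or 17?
⌊2827/5⌋+⌊2827/13⌋+⌊2827/17⌋ - ⌊2827/65⌋-⌊2827/85⌋-⌊2827/221⌋ + ⌊2827/1105⌋ = 565+217+166 - 43-33-12 + 2 = 862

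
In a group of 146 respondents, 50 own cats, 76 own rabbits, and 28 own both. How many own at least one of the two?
|A∪B| = |A| + |B| - |A∩B| = 50 + 76 - 28 = 98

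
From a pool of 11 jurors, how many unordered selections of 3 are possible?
C(11,3) = 11!/(3!×8!) = 165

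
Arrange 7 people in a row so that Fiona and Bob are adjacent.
Treat as block: (7-1)! × 2! = 720 × 2 = 1440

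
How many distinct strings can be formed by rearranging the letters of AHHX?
4! / (1! × 1! × 2!) = 12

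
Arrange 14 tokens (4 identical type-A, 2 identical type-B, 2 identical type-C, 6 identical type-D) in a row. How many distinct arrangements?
14! / (4! × 2! × 2! × 6!) = 1261260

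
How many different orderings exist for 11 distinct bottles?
11! = 39916800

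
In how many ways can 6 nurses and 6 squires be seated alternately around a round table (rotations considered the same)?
Fix one of the nurses: (6-1)! ways for the remaining nurses, × 6! ways for the squires = 120 × 720 = 86400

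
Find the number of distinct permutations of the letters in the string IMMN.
4! / (1! × 1! × 2!) = 12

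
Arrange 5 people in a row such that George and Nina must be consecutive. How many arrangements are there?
Treat the 2 as one block: (5-2+1)! × 2! = 24 × 2 = 48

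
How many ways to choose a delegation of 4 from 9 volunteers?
C(9,4) = 9!/(4!×5!) = 126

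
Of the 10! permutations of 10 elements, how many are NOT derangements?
Complement of the derangements. !10 = Σ_{j=0}^{10} (-1)^j·10!/j! = 3628800 - 3628800 + 1814400 - 604800 + 151200 - 30240 + 5040 - 720 + 90 - 10 + 1 = 1334961. 10! - !10 = 3628800 - 1334961 = 2293839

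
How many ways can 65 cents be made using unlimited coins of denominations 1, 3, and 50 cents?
Coefficient of x^65 in 1/(1-x^1) · 1/(1-x^3) · 1/(1-x^50). Case on j = number of 50-cent coins (j = 0..1); remainder r = 65 - 50j is made from {1,3} in ⌊r/3⌋+1 ways. r = 65, 15 → 22 + 6 = 28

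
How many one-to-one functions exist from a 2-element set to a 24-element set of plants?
P(24,2) = 24!/(24-2)! = 552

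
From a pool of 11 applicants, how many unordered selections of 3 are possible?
C(11,3) = 11!/(3!×8!) = 165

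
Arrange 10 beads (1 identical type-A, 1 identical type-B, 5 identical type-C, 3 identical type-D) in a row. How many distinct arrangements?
10! / (1! × 1! × 5! × 3!) = 5040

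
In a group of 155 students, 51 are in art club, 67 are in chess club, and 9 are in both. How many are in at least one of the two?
|A∪B| = |A| + |B| - |A∩B| = 51 + 67 - 9 = 109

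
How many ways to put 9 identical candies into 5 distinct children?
C(9+5-1, 5-1) = C(13, 4) = 715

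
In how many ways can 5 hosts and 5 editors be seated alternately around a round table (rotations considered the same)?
Fix one of the hosts: (5-1)! ways for the remaining hosts, × 5! ways for the editors = 24 × 120 = 2880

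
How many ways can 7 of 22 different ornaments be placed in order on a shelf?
P(22,7) = 22!/(22-7)! = 859541760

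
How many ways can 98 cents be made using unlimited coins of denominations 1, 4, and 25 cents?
Coefficient of x^98 in 1/(1-x^1) · 1/(1-x^4) · 1/(1-x^25). Case on j = number of 25-cent coins (j = 0..3); remainder r = 98 - 25j is made from {1,4} in ⌊r/4⌋+1 ways. r = 98, 73, 48, 23 → 25 + 19 + 13 + 6 = 63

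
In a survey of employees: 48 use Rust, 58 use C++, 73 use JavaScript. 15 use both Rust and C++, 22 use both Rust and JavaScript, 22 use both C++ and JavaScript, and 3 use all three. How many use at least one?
|A∪B∪C| = 48+58+73-15-22-22+3 = 123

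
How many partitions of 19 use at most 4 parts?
By conjugation, equals partitions of 19 into parts ≤ 4. Let r_j(i) = number of partitions of i into parts ≤ j, for i = 0..19. r_1(i) = 1 for all i; r_j(i) = r_{j-1}(i) + r_j(i-j). Rows j = 2..4: ≤2: 1 1 2 2 3 3 4 4 5 5 6 6 7 7 8 8 9 9 10 10; ≤3: 1 1 2 3 4 5 7 8 10 12 14 16 19 21 24 27 30 33 37 40; ≤4: 1 1 2 3 5 6 9 11 15 18 23 27 34 39 47 54 64 72 84 94. r_4(19) = 94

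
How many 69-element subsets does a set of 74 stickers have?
C(74,69) = 74!/(69!×5!) = 16108764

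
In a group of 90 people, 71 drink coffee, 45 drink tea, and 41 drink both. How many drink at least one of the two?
|A∪B| = |A| + |B| - |A∩B| = 71 + 45 - 41 = 75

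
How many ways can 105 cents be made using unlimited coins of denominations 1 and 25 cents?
Coefficient of x^105 in 1/(1-x^1) · 1/(1-x^25). Use j coins of 25 for j = 0..⌊105/25⌋ = 4, the rest in 1s: 4 + 1 = 5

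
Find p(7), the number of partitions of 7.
Pentagonal recurrence p(n) = p(n-1) + p(n-2) - p(n-5) - p(n-7) + p(n-12) + p(n-15) - ... gives p(0..6) = 1, 1, 2, 3, 5, 7, 11. p(7) = p(6) + p(5) - p(2) - p(0) = 11 + 7 - 2 - 1 = 15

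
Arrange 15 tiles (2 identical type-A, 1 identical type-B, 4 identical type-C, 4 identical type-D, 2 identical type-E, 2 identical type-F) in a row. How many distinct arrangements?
15! / (2! × 1! × 4! × 4! × 2! × 2!) = 283783500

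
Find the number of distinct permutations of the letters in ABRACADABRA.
11! / (5! × 2! × 2! × 1! × 1!) = 83160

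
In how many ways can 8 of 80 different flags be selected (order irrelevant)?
C(80,8) = 80!/(8!×72!) = 28987537150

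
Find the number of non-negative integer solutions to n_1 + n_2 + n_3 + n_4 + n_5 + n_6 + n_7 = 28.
C(28+7-1, 7-1) = C(34, 6) = 1344904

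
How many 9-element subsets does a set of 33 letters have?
C(33,9) = 33!/(9!×24!) = 38567100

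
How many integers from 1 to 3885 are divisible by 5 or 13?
⌊3885/5⌋ + ⌊3885/13⌋ - ⌊3885/65⌋ = 777 + 298 - 59 = 1016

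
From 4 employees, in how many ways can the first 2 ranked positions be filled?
P(4,2) = 4!/(4-2)! = 12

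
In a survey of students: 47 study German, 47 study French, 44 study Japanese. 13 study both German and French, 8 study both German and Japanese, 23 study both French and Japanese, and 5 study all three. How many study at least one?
|A∪B∪C| = 47+47+44-13-8-23+5 = 99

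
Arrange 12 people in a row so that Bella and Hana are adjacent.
Treat as block: (12-1)! × 2! = 39916800 × 2 = 79833600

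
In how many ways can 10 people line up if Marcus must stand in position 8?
Fix one position: (10-1)! = 362880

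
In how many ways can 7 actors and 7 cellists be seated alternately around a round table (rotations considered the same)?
Fix one of the actors: (7-1)! ways for the remaining actors, × 7! ways for the cellists = 720 × 5040 = 3628800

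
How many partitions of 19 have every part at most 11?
Let r_j(i) = number of partitions of i into parts ≤ j, for i = 0..19. r_1(i) = 1 for all i; r_j(i) = r_{j-1}(i) + r_j(i-j). Rows j = 2..11: ≤2: 1 1 2 2 3 3 4 4 5 5 6 6 7 7 8 8 9 9 10 10; ≤3: 1 1 2 3 4 5 7 8 10 12 14 16 19 21 24 27 30 33 37 40; ≤4: 1 1 2 3 5 6 9 11 15 18 23 27 34 39 47 54 64 72 84 94; ≤5: 1 1 2 3 5 7 10 13 18 23 30 37 47 57 70 84 101 119 141 164; ≤6: 1 1 2 3 5 7 11 14 20 26 35 44 58 71 90 110 136 163 199 235; ≤7: 1 1 2 3 5 7 11 15 21 28 38 49 65 82 105 131 164 201 248 300; ≤8: 1 1 2 3 5 7 11 15 22 29 40 52 70 89 116 146 186 230 288 352; ≤9: 1 1 2 3 5 7 11 15 22 30 41 54 73 94 123 157 201 252 318 393; ≤10: 1 1 2 3 5 7 11 15 22 30 42 55 75 97 128 164 212 267 340 423; ≤11: 1 1 2 3 5 7 11 15 22 30 42 56 76 99 131 169 219 278 355 445. r_11(19) = 445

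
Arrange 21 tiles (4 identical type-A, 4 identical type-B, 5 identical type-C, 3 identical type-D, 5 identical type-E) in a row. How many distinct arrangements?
21! / (4! × 4! × 5! × 3! × 5!) = 1026615189600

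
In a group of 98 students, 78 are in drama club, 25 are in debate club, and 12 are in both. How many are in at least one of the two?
|A∪B| = |A| + |B| - |A∩B| = 78 + 25 - 12 = 91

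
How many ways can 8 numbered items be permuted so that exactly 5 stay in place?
Choose the 5 fixed points C(8,5) = 56, derange the rest: !3 = Σ_{j=0}^{3} (-1)^j·3!/j! = 6 - 6 + 3 - 1 = 2. Product = 56 × 2 = 112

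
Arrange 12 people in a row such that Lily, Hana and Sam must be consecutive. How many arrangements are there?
Treat the 3 as one block: (12-3+1)! × 3! = 3628800 × 6 = 21772800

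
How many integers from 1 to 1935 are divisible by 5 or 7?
⌊1935/5⌋ + ⌊1935/7⌋ - ⌊1935/35⌋ = 387 + 276 - 55 = 608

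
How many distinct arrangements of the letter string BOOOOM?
6! / (4! × 1! × 1!) = 30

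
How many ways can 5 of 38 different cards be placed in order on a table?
P(38,5) = 38!/(38-5)! = 60233040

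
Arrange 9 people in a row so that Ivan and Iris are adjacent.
Treat as block: (9-1)! × 2! = 40320 × 2 = 80640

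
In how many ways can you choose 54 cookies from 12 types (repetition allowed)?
C(54+12-1, 12-1) = C(65, 11) = 895068996640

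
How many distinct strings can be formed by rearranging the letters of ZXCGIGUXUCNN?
12! / (2! × 2! × 1! × 1! × 2! × 2! × 2!) = 14968800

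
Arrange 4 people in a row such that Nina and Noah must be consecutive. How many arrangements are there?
Treat the 2 as one block: (4-2+1)! × 2! = 6 × 2 = 12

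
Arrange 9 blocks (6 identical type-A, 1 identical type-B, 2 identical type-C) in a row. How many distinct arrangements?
9! / (6! × 1! × 2!) = 252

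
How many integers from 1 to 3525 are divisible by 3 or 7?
⌊3525/3⌋ + ⌊3525/7⌋ - ⌊3525/21⌋ = 1175 + 503 - 167 = 1511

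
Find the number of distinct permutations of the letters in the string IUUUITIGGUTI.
12! / (4! × 4! × 2! × 2!) = 207900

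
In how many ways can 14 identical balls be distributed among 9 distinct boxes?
C(14+9-1, 9-1) = C(22, 8) = 319770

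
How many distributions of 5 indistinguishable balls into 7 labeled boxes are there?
C(5+7-1, 7-1) = C(11, 6) = 462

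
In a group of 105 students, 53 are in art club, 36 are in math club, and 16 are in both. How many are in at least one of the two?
|A∪B| = |A| + |B| - |A∩B| = 53 + 36 - 16 = 73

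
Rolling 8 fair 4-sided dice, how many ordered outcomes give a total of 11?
Coefficient of x^11 in (x + x² + ... + x^4)^8. By inclusion-exclusion on dice exceeding 4: Σ_j (-1)^j C(8,j)·C(11-1-4j, 7) = C(8,0)·C(10,7) = 1·120 = 120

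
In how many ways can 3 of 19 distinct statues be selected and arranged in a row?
P(19,3) = 19!/(19-3)! = 5814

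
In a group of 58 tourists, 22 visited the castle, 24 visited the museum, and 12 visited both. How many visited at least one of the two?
|A∪B| = |A| + |B| - |A∩B| = 22 + 24 - 12 = 34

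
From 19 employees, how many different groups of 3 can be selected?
C(19,3) = 19!/(3!×16!) = 969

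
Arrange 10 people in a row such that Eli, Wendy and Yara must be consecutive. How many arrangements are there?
Treat the 3 as one block: (10-3+1)! × 3! = 40320 × 6 = 241920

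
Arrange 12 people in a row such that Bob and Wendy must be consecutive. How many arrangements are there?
Treat the 2 as one block: (12-2+1)! × 2! = 39916800 × 2 = 79833600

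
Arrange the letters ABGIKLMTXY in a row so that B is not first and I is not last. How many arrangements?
By inclusion-exclusion: 10! - 2×(10-1)! + (10-2)! = 3628800 - 725760 + 40320 = 2943360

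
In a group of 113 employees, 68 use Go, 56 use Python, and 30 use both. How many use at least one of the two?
|A∪B| = |A| + |B| - |A∩B| = 68 + 56 - 30 = 94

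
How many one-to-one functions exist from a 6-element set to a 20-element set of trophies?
P(20,6) = 20!/(20-6)! = 27907200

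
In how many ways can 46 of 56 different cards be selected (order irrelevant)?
C(56,46) = 56!/(46!×10!) = 35607051480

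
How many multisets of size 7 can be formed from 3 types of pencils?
C(7+3-1, 3-1) = C(9, 2) = 36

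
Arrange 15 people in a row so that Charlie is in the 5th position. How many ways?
Fix one position: (15-1)! = 87178291200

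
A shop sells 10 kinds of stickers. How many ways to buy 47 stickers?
C(47+10-1, 10-1) = C(56, 9) = 7575968400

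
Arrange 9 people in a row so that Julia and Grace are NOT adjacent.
Total - adjacent = 9! - (9-1)!×2 = 362880 - 80640 = 282240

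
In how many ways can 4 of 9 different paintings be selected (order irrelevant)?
C(9,4) = 9!/(4!×5!) = 126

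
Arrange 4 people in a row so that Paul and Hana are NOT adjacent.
Total - adjacent = 4! - (4-1)!×2 = 24 - 12 = 12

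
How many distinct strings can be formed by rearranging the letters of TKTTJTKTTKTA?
12! / (3! × 1! × 7! × 1!) = 15840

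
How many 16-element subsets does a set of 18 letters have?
C(18,16) = 18!/(16!×2!) = 153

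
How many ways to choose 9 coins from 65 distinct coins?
C(65,9) = 65!/(9!×56!) = 31966749880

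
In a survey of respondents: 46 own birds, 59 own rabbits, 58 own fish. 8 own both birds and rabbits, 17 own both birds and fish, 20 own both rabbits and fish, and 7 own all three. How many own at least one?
|A∪B∪C| = 46+59+58-8-17-20+7 = 125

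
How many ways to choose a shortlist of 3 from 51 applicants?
C(51,3) = 51!/(3!×48!) = 20825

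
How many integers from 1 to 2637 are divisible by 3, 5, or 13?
⌊2637/3⌋+⌊2637/5⌋+⌊2637/13⌋ - ⌊2637/15⌋-⌊2637/39⌋-⌊2637/65⌋ + ⌊2637/195⌋ = 879+527+202 - 175-67-40 + 13 = 1339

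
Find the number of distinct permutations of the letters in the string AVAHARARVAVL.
12! / (1! × 1! × 3! × 5! × 2!) = 332640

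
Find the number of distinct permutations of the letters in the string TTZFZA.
6! / (2! × 1! × 1! × 2!) = 180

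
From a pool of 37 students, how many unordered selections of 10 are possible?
C(37,10) = 37!/(10!×27!) = 348330136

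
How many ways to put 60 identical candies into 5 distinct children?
C(60+5-1, 5-1) = C(64, 4) = 635376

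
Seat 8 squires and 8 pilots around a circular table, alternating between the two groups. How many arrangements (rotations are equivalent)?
Fix one of the squires: (8-1)! ways for the remaining squires, × 8! ways for the pilots = 5040 × 40320 = 203212800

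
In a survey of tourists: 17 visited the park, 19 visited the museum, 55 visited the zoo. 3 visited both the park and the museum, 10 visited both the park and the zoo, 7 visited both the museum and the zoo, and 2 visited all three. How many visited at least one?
|A∪B∪C| = 17+19+55-3-10-7+2 = 73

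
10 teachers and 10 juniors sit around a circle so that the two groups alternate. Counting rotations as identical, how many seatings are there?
Fix one of the teachers: (10-1)! ways for the remaining teachers, × 10! ways for the juniors = 362880 × 3628800 = 1316818944000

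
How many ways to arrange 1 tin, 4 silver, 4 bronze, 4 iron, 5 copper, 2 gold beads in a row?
20! / (1! × 4! × 4! × 4! × 5! × 2!) = 733296564000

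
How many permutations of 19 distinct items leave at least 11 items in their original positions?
Exactly j fixed points: C(19,j)·!(19-j); sum over j ≥ 11 (derangement numbers via !m = (m-1)·(!(m-1) + !(m-2)): !0..!8 = 1, 0, 1, 2, 9, 44, 265, 1854, 14833). Σ_{j=11}^{19} C(19,j)·!(19-j) = C(19,11)·!8 + C(19,12)·!7 + C(19,13)·!6 + C(19,14)·!5 + C(19,15)·!4 + C(19,16)·!3 + C(19,17)·!2 + C(19,18)·!1 + C(19,19)·!0 = 75582·14833 + 50388·1854 + 27132·265 + 11628·44 + 3876·9 + 969·2 + 171·1 + 19·0 + 1·1 = 1222265764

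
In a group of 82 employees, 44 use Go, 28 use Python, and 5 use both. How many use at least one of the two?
|A∪B| = |A| + |B| - |A∩B| = 44 + 28 - 5 = 67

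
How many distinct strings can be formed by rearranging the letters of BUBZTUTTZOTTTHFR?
16! / (2! × 2! × 1! × 2! × 1! × 1! × 1! × 6!) = 3632428800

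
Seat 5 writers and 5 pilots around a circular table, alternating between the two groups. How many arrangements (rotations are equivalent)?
Fix one of the writers: (5-1)! ways for the remaining writers, × 5! ways for the pilots = 24 × 120 = 2880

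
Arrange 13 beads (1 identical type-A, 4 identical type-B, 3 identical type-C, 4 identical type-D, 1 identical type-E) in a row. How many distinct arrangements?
13! / (1! × 4! × 3! × 4! × 1!) = 1801800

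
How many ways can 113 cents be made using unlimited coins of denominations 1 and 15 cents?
Coefficient of x^113 in 1/(1-x^1) · 1/(1-x^15). Use j coins of 15 for j = 0..⌊113/15⌋ = 7, the rest in 1s: 7 + 1 = 8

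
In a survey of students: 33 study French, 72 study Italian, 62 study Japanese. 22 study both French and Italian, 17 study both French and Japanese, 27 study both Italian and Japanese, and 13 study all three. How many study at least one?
|A∪B∪C| = 33+72+62-22-17-27+13 = 114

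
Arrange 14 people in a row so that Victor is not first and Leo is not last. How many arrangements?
By inclusion-exclusion: 14! - 2×(14-1)! + (14-2)! = 87178291200 - 12454041600 + 479001600 = 75203251200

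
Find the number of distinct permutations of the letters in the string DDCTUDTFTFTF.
12! / (1! × 3! × 3! × 1! × 4!) = 554400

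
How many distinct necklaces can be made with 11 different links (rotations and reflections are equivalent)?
(11-1)!/2 = 3628800/2 = 1814400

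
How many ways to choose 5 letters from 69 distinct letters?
C(69,5) = 69!/(5!×64!) = 11238513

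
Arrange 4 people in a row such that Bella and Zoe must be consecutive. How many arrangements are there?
Treat the 2 as one block: (4-2+1)! × 2! = 6 × 2 = 12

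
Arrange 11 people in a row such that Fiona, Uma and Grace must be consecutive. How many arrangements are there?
Treat the 3 as one block: (11-3+1)! × 3! = 362880 × 6 = 2177280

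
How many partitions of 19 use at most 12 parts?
By conjugation, equals partitions of 19 into parts ≤ 12. Let r_j(i) = number of partitions of i into parts ≤ j, for i = 0..19. r_1(i) = 1 for all i; r_j(i) = r_{j-1}(i) + r_j(i-j). Rows j = 2..12: ≤2: 1 1 2 2 3 3 4 4 5 5 6 6 7 7 8 8 9 9 10 10; ≤3: 1 1 2 3 4 5 7 8 10 12 14 16 19 21 24 27 30 33 37 40; ≤4: 1 1 2 3 5 6 9 11 15 18 23 27 34 39 47 54 64 72 84 94; ≤5: 1 1 2 3 5 7 10 13 18 23 30 37 47 57 70 84 101 119 141 164; ≤6: 1 1 2 3 5 7 11 14 20 26 35 44 58 71 90 110 136 163 199 235; ≤7: 1 1 2 3 5 7 11 15 21 28 38 49 65 82 105 131 164 201 248 300; ≤8: 1 1 2 3 5 7 11 15 22 29 40 52 70 89 116 146 186 230 288 352; ≤9: 1 1 2 3 5 7 11 15 22 30 41 54 73 94 123 157 201 252 318 393; ≤10: 1 1 2 3 5 7 11 15 22 30 42 55 75 97 128 164 212 267 340 423; ≤11: 1 1 2 3 5 7 11 15 22 30 42 56 76 99 131 169 219 278 355 445; ≤12: 1 1 2 3 5 7 11 15 22 30 42 56 77 100 133 172 224 285 366 460. r_12(19) = 460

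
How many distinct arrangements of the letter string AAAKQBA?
7! / (4! × 1! × 1! × 1!) = 210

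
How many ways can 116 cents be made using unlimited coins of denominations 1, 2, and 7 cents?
Coefficient of x^116 in 1/(1-x^1) · 1/(1-x^2) · 1/(1-x^7). Case on j = number of 7-cent coins (j = 0..16); remainder r = 116 - 7j is made from {1,2} in ⌊r/2⌋+1 ways. r = 116, 109, 102, 95, 88, 81, 74, 67, 60, 53, 46, 39, 32, 25, 18, 11, 4 → 59 + 55 + 52 + 48 + 45 + 41 + 38 + 34 + 31 + 27 + 24 + 20 + 17 + 13 + 10 + 6 + 3 = 523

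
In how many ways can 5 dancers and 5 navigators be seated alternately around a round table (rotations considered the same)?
Fix one of the dancers: (5-1)! ways for the remaining dancers, × 5! ways for the navigators = 24 × 120 = 2880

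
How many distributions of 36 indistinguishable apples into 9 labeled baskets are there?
C(36+9-1, 9-1) = C(44, 8) = 177232627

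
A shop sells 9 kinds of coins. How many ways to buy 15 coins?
C(15+9-1, 9-1) = C(23, 8) = 490314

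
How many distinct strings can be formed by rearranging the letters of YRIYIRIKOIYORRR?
15! / (1! × 3! × 5! × 4! × 2!) = 37837800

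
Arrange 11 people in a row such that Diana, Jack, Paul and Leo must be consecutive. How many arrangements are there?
Treat the 4 as one block: (11-4+1)! × 4! = 40320 × 24 = 967680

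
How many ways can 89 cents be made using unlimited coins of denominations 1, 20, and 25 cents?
Coefficient of x^89 in 1/(1-x^1) · 1/(1-x^20) · 1/(1-x^25). Case on j = number of 25-cent coins (j = 0..3); remainder r = 89 - 25j is made from {1,20} in ⌊r/20⌋+1 ways. r = 89, 64, 39, 14 → 5 + 4 + 2 + 1 = 12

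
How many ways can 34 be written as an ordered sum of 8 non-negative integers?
C(34+8-1, 8-1) = C(41, 7) = 22481940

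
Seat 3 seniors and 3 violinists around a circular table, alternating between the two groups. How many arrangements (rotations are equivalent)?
Fix one of the seniors: (3-1)! ways for the remaining seniors, × 3! ways for the violinists = 2 × 6 = 12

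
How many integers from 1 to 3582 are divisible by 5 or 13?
⌊3582/5⌋ + ⌊3582/13⌋ - ⌊3582/65⌋ = 716 + 275 - 55 = 936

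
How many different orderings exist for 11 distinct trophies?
11! = 39916800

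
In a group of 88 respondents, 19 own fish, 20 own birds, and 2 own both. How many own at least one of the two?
|A∪B| = |A| + |B| - |A∩B| = 19 + 20 - 2 = 37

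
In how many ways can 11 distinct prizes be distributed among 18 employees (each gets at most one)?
P(18,11) = 18!/(18-11)! = 1270312243200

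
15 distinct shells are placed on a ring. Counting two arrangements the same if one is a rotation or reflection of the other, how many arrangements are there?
(15-1)!/2 = 87178291200/2 = 43589145600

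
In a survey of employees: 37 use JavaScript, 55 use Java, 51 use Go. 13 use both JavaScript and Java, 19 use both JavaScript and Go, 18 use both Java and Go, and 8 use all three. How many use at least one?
|A∪B∪C| = 37+55+51-13-19-18+8 = 101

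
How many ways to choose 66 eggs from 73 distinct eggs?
C(73,66) = 73!/(66!×7!) = 1629348612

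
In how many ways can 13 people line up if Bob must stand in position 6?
Fix one position: (13-1)! = 479001600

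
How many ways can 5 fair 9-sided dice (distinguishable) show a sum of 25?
Coefficient of x^25 in (x + x² + ... + x^9)^5. By inclusion-exclusion on dice exceeding 9: Σ_j (-1)^j C(5,j)·C(25-1-9j, 4) = C(5,0)·C(24,4) - C(5,1)·C(15,4) + C(5,2)·C(6,4) = 1·10626 - 5·1365 + 10·15 = 3951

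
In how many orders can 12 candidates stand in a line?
12! = 479001600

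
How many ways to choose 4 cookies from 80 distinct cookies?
C(80,4) = 80!/(4!×76!) = 1581580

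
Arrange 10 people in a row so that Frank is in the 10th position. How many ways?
Fix one position: (10-1)! = 362880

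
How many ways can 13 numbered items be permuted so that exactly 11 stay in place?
Choose the 11 fixed points C(13,11) = 78, derange the rest: !2 = Σ_{j=0}^{2} (-1)^j·2!/j! = 2 - 2 + 1 = 1. Product = 78 × 1 = 78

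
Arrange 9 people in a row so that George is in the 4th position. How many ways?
Fix one position: (9-1)! = 40320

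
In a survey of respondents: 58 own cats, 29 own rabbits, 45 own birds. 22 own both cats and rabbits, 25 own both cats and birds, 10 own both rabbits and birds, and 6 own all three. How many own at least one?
|A∪B∪C| = 58+29+45-22-25-10+6 = 81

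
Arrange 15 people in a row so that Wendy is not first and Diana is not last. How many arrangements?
By inclusion-exclusion: 15! - 2×(15-1)! + (15-2)! = 1307674368000 - 174356582400 + 6227020800 = 1139544806400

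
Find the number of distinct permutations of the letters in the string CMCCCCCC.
8! / (7! × 1!) = 8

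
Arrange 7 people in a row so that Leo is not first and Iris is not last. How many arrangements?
By inclusion-exclusion: 7! - 2×(7-1)! + (7-2)! = 5040 - 1440 + 120 = 3720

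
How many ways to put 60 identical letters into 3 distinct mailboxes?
C(60+3-1, 3-1) = C(62, 2) = 1891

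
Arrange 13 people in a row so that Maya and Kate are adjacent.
Treat as block: (13-1)! × 2! = 479001600 × 2 = 958003200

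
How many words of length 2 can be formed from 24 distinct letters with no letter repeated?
P(24,2) = 24!/(24-2)! = 552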